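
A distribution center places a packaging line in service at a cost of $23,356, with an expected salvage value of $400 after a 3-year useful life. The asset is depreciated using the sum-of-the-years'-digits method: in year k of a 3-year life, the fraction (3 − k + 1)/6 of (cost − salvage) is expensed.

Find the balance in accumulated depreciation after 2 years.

$19,130

Depreciable base = $23,356 − $400 = $22,956.
Sum of the years' digits = 3+2+1 = 6.
Year 1: $22,956 × 3/6 = $11,478. Book value $11,878.
Year 2: $22,956 × 2/6 = $7,652. Book value $4,226.
Accumulated through year 2 = $23,356 − $4,226 = $19,130.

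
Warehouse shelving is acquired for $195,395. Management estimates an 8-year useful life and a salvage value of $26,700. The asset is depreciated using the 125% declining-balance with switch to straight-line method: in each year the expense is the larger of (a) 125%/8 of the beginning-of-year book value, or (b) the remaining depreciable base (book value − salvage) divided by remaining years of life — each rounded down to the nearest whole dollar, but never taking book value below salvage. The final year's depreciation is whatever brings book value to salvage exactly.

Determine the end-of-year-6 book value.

Depreciable base = $195,395 − $26,700 = $168,695.
Year 1: DB = ⌊$195,395 × 125%/8⌋ = $30,530; SL = ⌊$168,695/8⌋ = $21,086 → take DB $30,530. Book value $164,865.
Year 2: DB = ⌊$164,865 × 125%/8⌋ = $25,760; SL = ⌊$138,165/7⌋ = $19,737 → take DB $25,760. Book value $139,105.
Year 3: DB = ⌊$139,105 × 125%/8⌋ = $21,735; SL = ⌊$112,405/6⌋ = $18,734 → take DB $21,735. Book value $117,370.
Year 4: DB = ⌊$117,370 × 125%/8⌋ = $18,339; SL = ⌊$90,670/5⌋ = $18,134 → take DB $18,339. Book value $99,031.
Year 5: DB = ⌊$99,031 × 125%/8⌋ = $15,473; SL = ⌊$72,331/4⌋ = $18,082 → take SL $18,082. Book value $80,949.
Year 6: DB = ⌊$80,949 × 125%/8⌋ = $12,648; SL = ⌊$54,249/3⌋ = $18,083 → take SL $18,083. Book value $62,866.

$62,866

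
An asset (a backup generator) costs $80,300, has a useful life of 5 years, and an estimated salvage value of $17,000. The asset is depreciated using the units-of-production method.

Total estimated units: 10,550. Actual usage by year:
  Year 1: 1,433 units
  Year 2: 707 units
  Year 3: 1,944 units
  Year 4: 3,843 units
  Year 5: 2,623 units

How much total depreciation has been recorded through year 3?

Depreciable base = $80,300 − $17,000 = $63,300.
Rate = $63,300 / 10,550 units = $6 per unit.
Year 1: 1,433 × $6 = $8,598. Book value $71,702.
Year 2: 707 × $6 = $4,242. Book value $67,460.
Year 3: 1,944 × $6 = $11,664. Book value $55,796.
Accumulated through year 3 = $80,300 − $55,796 = $24,504.

$24,504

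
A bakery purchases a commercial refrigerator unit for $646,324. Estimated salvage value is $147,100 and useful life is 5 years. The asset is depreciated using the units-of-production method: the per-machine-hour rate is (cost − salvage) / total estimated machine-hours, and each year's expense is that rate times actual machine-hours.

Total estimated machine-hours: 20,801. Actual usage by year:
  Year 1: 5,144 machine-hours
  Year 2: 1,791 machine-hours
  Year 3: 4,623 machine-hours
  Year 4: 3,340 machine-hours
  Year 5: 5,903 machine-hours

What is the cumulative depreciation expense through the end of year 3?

$277,392

Depreciable base = $646,324 − $147,100 = $499,224.
Rate = $499,224 / 20,801 machine-hours = $24 per machine-hour.
Year 1: 5,144 × $24 = $123,456. Book value $522,868.
Year 2: 1,791 × $24 = $42,984. Book value $479,884.
Year 3: 4,623 × $24 = $110,952. Book value $368,932.
Accumulated through year 3 = $646,324 − $368,932 = $277,392.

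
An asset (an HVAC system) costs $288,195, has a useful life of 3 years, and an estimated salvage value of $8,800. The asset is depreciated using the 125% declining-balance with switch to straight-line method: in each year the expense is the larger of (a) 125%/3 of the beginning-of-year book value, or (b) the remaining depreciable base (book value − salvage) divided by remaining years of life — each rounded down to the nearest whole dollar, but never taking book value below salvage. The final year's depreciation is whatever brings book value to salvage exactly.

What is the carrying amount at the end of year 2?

$88,457

Depreciable base = $288,195 − $8,800 = $279,395.
Year 1: DB = ⌊$288,195 × 125%/3⌋ = $120,081; SL = ⌊$279,395/3⌋ = $93,131 → take DB $120,081. Book value $168,114.
Year 2: DB = ⌊$168,114 × 125%/3⌋ = $70,047; SL = ⌊$159,314/2⌋ = $79,657 → take SL $79,657. Book value $88,457.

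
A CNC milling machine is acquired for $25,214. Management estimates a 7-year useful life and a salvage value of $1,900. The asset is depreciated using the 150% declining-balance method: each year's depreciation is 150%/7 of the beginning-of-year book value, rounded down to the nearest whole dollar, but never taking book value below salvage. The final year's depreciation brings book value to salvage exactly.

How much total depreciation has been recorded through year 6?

Depreciable base = $25,214 − $1,900 = $23,314.
Year 1: ⌊$25,214 × 150%/7⌋ = $5,403. Book value $19,811.
Year 2: ⌊$19,811 × 150%/7⌋ = $4,245. Book value $15,566.
Year 3: ⌊$15,566 × 150%/7⌋ = $3,335. Book value $12,231.
Year 4: ⌊$12,231 × 150%/7⌋ = $2,620. Book value $9,611.
Year 5: ⌊$9,611 × 150%/7⌋ = $2,059. Book value $7,552.
Year 6: ⌊$7,552 × 150%/7⌋ = $1,618. Book value $5,934.
Accumulated through year 6 = $25,214 − $5,934 = $19,280.

$19,280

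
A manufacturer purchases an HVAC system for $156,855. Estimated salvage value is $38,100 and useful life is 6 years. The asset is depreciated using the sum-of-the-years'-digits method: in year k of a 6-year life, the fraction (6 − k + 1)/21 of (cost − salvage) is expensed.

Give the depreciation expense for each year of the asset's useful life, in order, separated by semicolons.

$33,930; $28,275; $22,620; $16,965; $11,310; $5,655

Depreciable base = $156,855 − $38,100 = $118,755.
Sum of the years' digits = 6+5+4+3+2+1 = 21.
Year 1: $118,755 × 6/21 = $33,930. Book value $122,925.
Year 2: $118,755 × 5/21 = $28,275. Book value $94,650.
Year 3: $118,755 × 4/21 = $22,620. Book value $72,030.
Year 4: $118,755 × 3/21 = $16,965. Book value $55,065.
Year 5: $118,755 × 2/21 = $11,310. Book value $43,755.
Year 6: $118,755 × 1/21 = $5,655. Book value $38,100.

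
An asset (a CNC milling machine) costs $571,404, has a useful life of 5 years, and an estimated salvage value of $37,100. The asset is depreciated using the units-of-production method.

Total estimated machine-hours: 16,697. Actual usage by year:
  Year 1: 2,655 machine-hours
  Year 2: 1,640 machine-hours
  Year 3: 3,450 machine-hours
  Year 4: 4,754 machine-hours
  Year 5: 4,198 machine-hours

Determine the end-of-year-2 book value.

Depreciable base = $571,404 − $37,100 = $534,304.
Rate = $534,304 / 16,697 machine-hours = $32 per machine-hour.
Year 1: 2,655 × $32 = $84,960. Book value $486,444.
Year 2: 1,640 × $32 = $52,480. Book value $433,964.

$433,964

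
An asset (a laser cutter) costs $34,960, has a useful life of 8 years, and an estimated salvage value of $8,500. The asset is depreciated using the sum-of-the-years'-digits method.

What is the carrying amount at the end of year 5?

Depreciable base = $34,960 − $8,500 = $26,460.
Sum of the years' digits = 8+7+6+5+4+3+2+1 = 36.
Year 1: $26,460 × 8/36 = $5,880. Book value $29,080.
Year 2: $26,460 × 7/36 = $5,145. Book value $23,935.
Year 3: $26,460 × 6/36 = $4,410. Book value $19,525.
Year 4: $26,460 × 5/36 = $3,675. Book value $15,850.
Year 5: $26,460 × 4/36 = $2,940. Book value $12,910.

$12,910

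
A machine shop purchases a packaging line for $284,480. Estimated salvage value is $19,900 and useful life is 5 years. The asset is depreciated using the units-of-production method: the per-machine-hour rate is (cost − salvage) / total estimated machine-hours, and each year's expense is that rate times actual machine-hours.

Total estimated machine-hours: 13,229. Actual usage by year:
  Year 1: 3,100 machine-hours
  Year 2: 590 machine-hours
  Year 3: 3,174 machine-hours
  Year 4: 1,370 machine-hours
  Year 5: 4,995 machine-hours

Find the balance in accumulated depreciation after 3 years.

Depreciable base = $284,480 − $19,900 = $264,580.
Rate = $264,580 / 13,229 machine-hours = $20 per machine-hour.
Year 1: 3,100 × $20 = $62,000. Book value $222,480.
Year 2: 590 × $20 = $11,800. Book value $210,680.
Year 3: 3,174 × $20 = $63,480. Book value $147,200.
Accumulated through year 3 = $284,480 − $147,200 = $137,280.

$137,280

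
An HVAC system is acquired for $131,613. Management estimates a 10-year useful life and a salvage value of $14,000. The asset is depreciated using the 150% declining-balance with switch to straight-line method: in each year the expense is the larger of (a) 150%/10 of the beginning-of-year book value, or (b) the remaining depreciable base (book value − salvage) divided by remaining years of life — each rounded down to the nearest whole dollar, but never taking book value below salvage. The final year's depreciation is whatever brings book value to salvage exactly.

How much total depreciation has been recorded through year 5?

Depreciable base = $131,613 − $14,000 = $117,613.
Year 1: DB = ⌊$131,613 × 150%/10⌋ = $19,741; SL = ⌊$117,613/10⌋ = $11,761 → take DB $19,741. Book value $111,872.
Year 2: DB = ⌊$111,872 × 150%/10⌋ = $16,780; SL = ⌊$97,872/9⌋ = $10,874 → take DB $16,780. Book value $95,092.
Year 3: DB = ⌊$95,092 × 150%/10⌋ = $14,263; SL = ⌊$81,092/8⌋ = $10,136 → take DB $14,263. Book value $80,829.
Year 4: DB = ⌊$80,829 × 150%/10⌋ = $12,124; SL = ⌊$66,829/7⌋ = $9,547 → take DB $12,124. Book value $68,705.
Year 5: DB = ⌊$68,705 × 150%/10⌋ = $10,305; SL = ⌊$54,705/6⌋ = $9,117 → take DB $10,305. Book value $58,400.
Accumulated through year 5 = $131,613 − $58,400 = $73,213.

$73,213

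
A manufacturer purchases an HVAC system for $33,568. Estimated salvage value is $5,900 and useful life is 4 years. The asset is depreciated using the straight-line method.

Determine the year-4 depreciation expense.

Depreciable base = $33,568 − $5,900 = $27,668.
Annual expense = $27,668 / 4 = $6,917.

$6,917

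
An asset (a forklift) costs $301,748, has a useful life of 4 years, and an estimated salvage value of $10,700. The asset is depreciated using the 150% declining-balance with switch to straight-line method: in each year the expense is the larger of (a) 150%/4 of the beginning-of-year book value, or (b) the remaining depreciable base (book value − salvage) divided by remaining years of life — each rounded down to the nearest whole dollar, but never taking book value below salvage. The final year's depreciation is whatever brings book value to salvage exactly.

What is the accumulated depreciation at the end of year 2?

$183,877

Depreciable base = $301,748 − $10,700 = $291,048.
Year 1: DB = ⌊$301,748 × 150%/4⌋ = $113,155; SL = ⌊$291,048/4⌋ = $72,762 → take DB $113,155. Book value $188,593.
Year 2: DB = ⌊$188,593 × 150%/4⌋ = $70,722; SL = ⌊$177,893/3⌋ = $59,297 → take DB $70,722. Book value $117,871.
Accumulated through year 2 = $301,748 − $117,871 = $183,877.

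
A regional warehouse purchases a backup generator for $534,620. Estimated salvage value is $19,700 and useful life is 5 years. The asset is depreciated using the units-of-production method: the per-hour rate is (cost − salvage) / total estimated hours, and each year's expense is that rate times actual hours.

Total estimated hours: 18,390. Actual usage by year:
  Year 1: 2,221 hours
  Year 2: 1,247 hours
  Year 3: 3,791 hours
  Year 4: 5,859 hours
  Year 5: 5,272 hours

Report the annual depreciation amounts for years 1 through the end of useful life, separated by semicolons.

$62,188; $34,916; $106,148; $164,052; $147,616

Depreciable base = $534,620 − $19,700 = $514,920.
Rate = $514,920 / 18,390 hours = $28 per hour.
Year 1: 2,221 × $28 = $62,188. Book value $472,432.
Year 2: 1,247 × $28 = $34,916. Book value $437,516.
Year 3: 3,791 × $28 = $106,148. Book value $331,368.
Year 4: 5,859 × $28 = $164,052. Book value $167,316.
Year 5: 5,272 × $28 = $147,616. Book value $19,700.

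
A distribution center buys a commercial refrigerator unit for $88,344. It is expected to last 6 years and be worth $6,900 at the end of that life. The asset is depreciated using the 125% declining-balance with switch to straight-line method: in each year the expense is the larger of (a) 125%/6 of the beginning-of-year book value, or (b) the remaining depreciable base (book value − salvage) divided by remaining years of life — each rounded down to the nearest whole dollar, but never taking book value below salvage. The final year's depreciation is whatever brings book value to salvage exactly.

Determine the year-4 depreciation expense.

$12,117

Depreciable base = $88,344 − $6,900 = $81,444.
Year 1: DB = ⌊$88,344 × 125%/6⌋ = $18,405; SL = ⌊$81,444/6⌋ = $13,574 → take DB $18,405. Book value $69,939.
Year 2: DB = ⌊$69,939 × 125%/6⌋ = $14,570; SL = ⌊$63,039/5⌋ = $12,607 → take DB $14,570. Book value $55,369.
Year 3: DB = ⌊$55,369 × 125%/6⌋ = $11,535; SL = ⌊$48,469/4⌋ = $12,117 → take SL $12,117. Book value $43,252.
Year 4: DB = ⌊$43,252 × 125%/6⌋ = $9,010; SL = ⌊$36,352/3⌋ = $12,117 → take SL $12,117. Book value $31,135.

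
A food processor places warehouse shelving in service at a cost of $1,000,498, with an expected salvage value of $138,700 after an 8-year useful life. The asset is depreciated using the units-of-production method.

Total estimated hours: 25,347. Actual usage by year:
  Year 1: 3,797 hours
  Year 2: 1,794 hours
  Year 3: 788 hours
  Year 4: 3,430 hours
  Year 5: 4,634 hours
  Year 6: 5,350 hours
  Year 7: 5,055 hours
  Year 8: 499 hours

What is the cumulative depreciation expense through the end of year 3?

$216,886

Depreciable base = $1,000,498 − $138,700 = $861,798.
Rate = $861,798 / 25,347 hours = $34 per hour.
Year 1: 3,797 × $34 = $129,098. Book value $871,400.
Year 2: 1,794 × $34 = $60,996. Book value $810,404.
Year 3: 788 × $34 = $26,792. Book value $783,612.
Accumulated through year 3 = $1,000,498 − $783,612 = $216,886.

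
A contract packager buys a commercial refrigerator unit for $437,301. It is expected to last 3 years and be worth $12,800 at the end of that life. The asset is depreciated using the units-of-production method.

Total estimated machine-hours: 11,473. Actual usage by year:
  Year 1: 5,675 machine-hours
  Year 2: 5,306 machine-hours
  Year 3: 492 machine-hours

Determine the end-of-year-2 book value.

Depreciable base = $437,301 − $12,800 = $424,501.
Rate = $424,501 / 11,473 machine-hours = $37 per machine-hour.
Year 1: 5,675 × $37 = $209,975. Book value $227,326.
Year 2: 5,306 × $37 = $196,322. Book value $31,004.

$31,004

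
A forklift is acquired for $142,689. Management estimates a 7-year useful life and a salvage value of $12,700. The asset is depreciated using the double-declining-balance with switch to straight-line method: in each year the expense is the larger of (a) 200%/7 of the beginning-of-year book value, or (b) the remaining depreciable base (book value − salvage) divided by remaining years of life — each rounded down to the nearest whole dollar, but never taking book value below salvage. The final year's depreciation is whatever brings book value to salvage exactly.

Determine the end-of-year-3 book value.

$52,001

Depreciable base = $142,689 − $12,700 = $129,989.
Year 1: DB = ⌊$142,689 × 200%/7⌋ = $40,768; SL = ⌊$129,989/7⌋ = $18,569 → take DB $40,768. Book value $101,921.
Year 2: DB = ⌊$101,921 × 200%/7⌋ = $29,120; SL = ⌊$89,221/6⌋ = $14,870 → take DB $29,120. Book value $72,801.
Year 3: DB = ⌊$72,801 × 200%/7⌋ = $20,800; SL = ⌊$60,101/5⌋ = $12,020 → take DB $20,800. Book value $52,001.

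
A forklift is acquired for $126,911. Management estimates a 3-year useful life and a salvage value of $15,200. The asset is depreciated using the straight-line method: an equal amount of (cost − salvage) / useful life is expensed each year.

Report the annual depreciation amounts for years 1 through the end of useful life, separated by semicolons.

Depreciable base = $126,911 − $15,200 = $111,711.
Annual expense = $111,711 / 3 = $37,237.
End of year 1: book value $89,674.
End of year 2: book value $52,437.
End of year 3: book value $15,200.

$37,237; $37,237; $37,237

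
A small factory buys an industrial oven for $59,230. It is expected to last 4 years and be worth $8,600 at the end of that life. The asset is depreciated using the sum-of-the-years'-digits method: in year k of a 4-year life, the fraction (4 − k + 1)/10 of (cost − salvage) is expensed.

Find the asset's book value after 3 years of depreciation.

$13,663

Depreciable base = $59,230 − $8,600 = $50,630.
Sum of the years' digits = 4+3+2+1 = 10.
Year 1: $50,630 × 4/10 = $20,252. Book value $38,978.
Year 2: $50,630 × 3/10 = $15,189. Book value $23,789.
Year 3: $50,630 × 2/10 = $10,126. Book value $13,663.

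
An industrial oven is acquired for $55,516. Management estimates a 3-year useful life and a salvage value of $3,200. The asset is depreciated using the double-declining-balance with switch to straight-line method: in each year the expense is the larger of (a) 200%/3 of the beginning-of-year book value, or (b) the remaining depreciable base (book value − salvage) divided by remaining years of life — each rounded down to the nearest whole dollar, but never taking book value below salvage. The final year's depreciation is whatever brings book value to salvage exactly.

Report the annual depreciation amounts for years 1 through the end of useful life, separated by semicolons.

$37,010; $12,337; $2,969

Depreciable base = $55,516 − $3,200 = $52,316.
Year 1: DB = ⌊$55,516 × 200%/3⌋ = $37,010; SL = ⌊$52,316/3⌋ = $17,438 → take DB $37,010. Book value $18,506.
Year 2: DB = ⌊$18,506 × 200%/3⌋ = $12,337; SL = ⌊$15,306/2⌋ = $7,653 → take DB $12,337. Book value $6,169.
Year 3 (final): $6,169 − $3,200 = $2,969. Book value $3,200.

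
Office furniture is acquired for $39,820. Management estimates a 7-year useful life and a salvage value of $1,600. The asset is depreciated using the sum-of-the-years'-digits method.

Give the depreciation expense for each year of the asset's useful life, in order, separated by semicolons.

$9,555; $8,190; $6,825; $5,460; $4,095; $2,730; $1,365

Depreciable base = $39,820 − $1,600 = $38,220.
Sum of the years' digits = 7+6+5+4+3+2+1 = 28.
Year 1: $38,220 × 7/28 = $9,555. Book value $30,265.
Year 2: $38,220 × 6/28 = $8,190. Book value $22,075.
Year 3: $38,220 × 5/28 = $6,825. Book value $15,250.
Year 4: $38,220 × 4/28 = $5,460. Book value $9,790.
Year 5: $38,220 × 3/28 = $4,095. Book value $5,695.
Year 6: $38,220 × 2/28 = $2,730. Book value $2,965.
Year 7: $38,220 × 1/28 = $1,365. Book value $1,600.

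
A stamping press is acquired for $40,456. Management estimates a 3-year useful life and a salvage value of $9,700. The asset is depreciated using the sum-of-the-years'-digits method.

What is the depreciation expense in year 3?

$5,126

Depreciable base = $40,456 − $9,700 = $30,756.
Sum of the years' digits = 3+2+1 = 6.
Year 1: $30,756 × 3/6 = $15,378. Book value $25,078.
Year 2: $30,756 × 2/6 = $10,252. Book value $14,826.
Year 3: $30,756 × 1/6 = $5,126. Book value $9,700.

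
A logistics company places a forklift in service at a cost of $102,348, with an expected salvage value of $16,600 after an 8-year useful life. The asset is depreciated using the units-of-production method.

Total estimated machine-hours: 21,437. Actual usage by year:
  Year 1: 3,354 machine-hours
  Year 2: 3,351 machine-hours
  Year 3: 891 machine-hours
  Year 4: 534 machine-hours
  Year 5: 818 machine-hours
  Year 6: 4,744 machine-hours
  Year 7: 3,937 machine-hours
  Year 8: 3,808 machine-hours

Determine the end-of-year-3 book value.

Depreciable base = $102,348 − $16,600 = $85,748.
Rate = $85,748 / 21,437 machine-hours = $4 per machine-hour.
Year 1: 3,354 × $4 = $13,416. Book value $88,932.
Year 2: 3,351 × $4 = $13,404. Book value $75,528.
Year 3: 891 × $4 = $3,564. Book value $71,964.

$71,964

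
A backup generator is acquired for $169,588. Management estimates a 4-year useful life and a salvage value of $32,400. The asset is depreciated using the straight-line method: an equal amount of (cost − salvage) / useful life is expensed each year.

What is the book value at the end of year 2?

Depreciable base = $169,588 − $32,400 = $137,188.
Annual expense = $137,188 / 4 = $34,297.
End of year 1: book value $135,291.
End of year 2: book value $100,994.

$100,994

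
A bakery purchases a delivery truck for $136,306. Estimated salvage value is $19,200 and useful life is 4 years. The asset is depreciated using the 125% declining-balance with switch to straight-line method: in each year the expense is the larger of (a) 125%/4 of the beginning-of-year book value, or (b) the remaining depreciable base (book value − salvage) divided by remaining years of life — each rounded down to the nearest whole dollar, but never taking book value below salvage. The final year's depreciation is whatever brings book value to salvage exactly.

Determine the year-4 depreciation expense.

Depreciable base = $136,306 − $19,200 = $117,106.
Year 1: DB = ⌊$136,306 × 125%/4⌋ = $42,595; SL = ⌊$117,106/4⌋ = $29,276 → take DB $42,595. Book value $93,711.
Year 2: DB = ⌊$93,711 × 125%/4⌋ = $29,284; SL = ⌊$74,511/3⌋ = $24,837 → take DB $29,284. Book value $64,427.
Year 3: DB = ⌊$64,427 × 125%/4⌋ = $20,133; SL = ⌊$45,227/2⌋ = $22,613 → take SL $22,613. Book value $41,814.
Year 4 (final): $41,814 − $19,200 = $22,614. Book value $19,200.

$22,614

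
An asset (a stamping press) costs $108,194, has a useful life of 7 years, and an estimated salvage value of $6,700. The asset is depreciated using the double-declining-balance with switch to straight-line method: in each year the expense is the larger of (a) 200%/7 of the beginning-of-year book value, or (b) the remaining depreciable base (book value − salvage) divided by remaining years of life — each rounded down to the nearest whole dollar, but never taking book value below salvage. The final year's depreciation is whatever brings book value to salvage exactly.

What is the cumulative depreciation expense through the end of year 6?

$94,785

Depreciable base = $108,194 − $6,700 = $101,494.
Year 1: DB = ⌊$108,194 × 200%/7⌋ = $30,912; SL = ⌊$101,494/7⌋ = $14,499 → take DB $30,912. Book value $77,282.
Year 2: DB = ⌊$77,282 × 200%/7⌋ = $22,080; SL = ⌊$70,582/6⌋ = $11,763 → take DB $22,080. Book value $55,202.
Year 3: DB = ⌊$55,202 × 200%/7⌋ = $15,772; SL = ⌊$48,502/5⌋ = $9,700 → take DB $15,772. Book value $39,430.
Year 4: DB = ⌊$39,430 × 200%/7⌋ = $11,265; SL = ⌊$32,730/4⌋ = $8,182 → take DB $11,265. Book value $28,165.
Year 5: DB = ⌊$28,165 × 200%/7⌋ = $8,047; SL = ⌊$21,465/3⌋ = $7,155 → take DB $8,047. Book value $20,118.
Year 6: DB = ⌊$20,118 × 200%/7⌋ = $5,748; SL = ⌊$13,418/2⌋ = $6,709 → take SL $6,709. Book value $13,409.
Accumulated through year 6 = $108,194 − $13,409 = $94,785.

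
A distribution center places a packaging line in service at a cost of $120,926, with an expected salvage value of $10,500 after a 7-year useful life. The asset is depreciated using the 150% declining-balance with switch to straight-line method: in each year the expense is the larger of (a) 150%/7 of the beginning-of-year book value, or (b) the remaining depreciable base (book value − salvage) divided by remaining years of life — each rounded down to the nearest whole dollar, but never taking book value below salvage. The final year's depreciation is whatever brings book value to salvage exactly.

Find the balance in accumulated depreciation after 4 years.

Depreciable base = $120,926 − $10,500 = $110,426.
Year 1: DB = ⌊$120,926 × 150%/7⌋ = $25,912; SL = ⌊$110,426/7⌋ = $15,775 → take DB $25,912. Book value $95,014.
Year 2: DB = ⌊$95,014 × 150%/7⌋ = $20,360; SL = ⌊$84,514/6⌋ = $14,085 → take DB $20,360. Book value $74,654.
Year 3: DB = ⌊$74,654 × 150%/7⌋ = $15,997; SL = ⌊$64,154/5⌋ = $12,830 → take DB $15,997. Book value $58,657.
Year 4: DB = ⌊$58,657 × 150%/7⌋ = $12,569; SL = ⌊$48,157/4⌋ = $12,039 → take DB $12,569. Book value $46,088.
Accumulated through year 4 = $120,926 − $46,088 = $74,838.

$74,838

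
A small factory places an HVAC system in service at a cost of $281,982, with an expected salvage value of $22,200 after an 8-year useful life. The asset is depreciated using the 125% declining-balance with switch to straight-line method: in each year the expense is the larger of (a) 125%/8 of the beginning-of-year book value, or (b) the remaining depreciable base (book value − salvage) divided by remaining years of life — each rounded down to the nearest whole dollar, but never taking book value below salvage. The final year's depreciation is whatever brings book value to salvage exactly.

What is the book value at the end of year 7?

Depreciable base = $281,982 − $22,200 = $259,782.
Year 1: DB = ⌊$281,982 × 125%/8⌋ = $44,059; SL = ⌊$259,782/8⌋ = $32,472 → take DB $44,059. Book value $237,923.
Year 2: DB = ⌊$237,923 × 125%/8⌋ = $37,175; SL = ⌊$215,723/7⌋ = $30,817 → take DB $37,175. Book value $200,748.
Year 3: DB = ⌊$200,748 × 125%/8⌋ = $31,366; SL = ⌊$178,548/6⌋ = $29,758 → take DB $31,366. Book value $169,382.
Year 4: DB = ⌊$169,382 × 125%/8⌋ = $26,465; SL = ⌊$147,182/5⌋ = $29,436 → take SL $29,436. Book value $139,946.
Year 5: DB = ⌊$139,946 × 125%/8⌋ = $21,866; SL = ⌊$117,746/4⌋ = $29,436 → take SL $29,436. Book value $110,510.
Year 6: DB = ⌊$110,510 × 125%/8⌋ = $17,267; SL = ⌊$88,310/3⌋ = $29,436 → take SL $29,436. Book value $81,074.
Year 7: DB = ⌊$81,074 × 125%/8⌋ = $12,667; SL = ⌊$58,874/2⌋ = $29,437 → take SL $29,437. Book value $51,637.

$51,637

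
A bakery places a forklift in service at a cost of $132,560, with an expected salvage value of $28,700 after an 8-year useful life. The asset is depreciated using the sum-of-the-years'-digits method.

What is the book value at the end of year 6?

Depreciable base = $132,560 − $28,700 = $103,860.
Sum of the years' digits = 8+7+6+5+4+3+2+1 = 36.
Year 1: $103,860 × 8/36 = $23,080. Book value $109,480.
Year 2: $103,860 × 7/36 = $20,195. Book value $89,285.
Year 3: $103,860 × 6/36 = $17,310. Book value $71,975.
Year 4: $103,860 × 5/36 = $14,425. Book value $57,550.
Year 5: $103,860 × 4/36 = $11,540. Book value $46,010.
Year 6: $103,860 × 3/36 = $8,655. Book value $37,355.

$37,355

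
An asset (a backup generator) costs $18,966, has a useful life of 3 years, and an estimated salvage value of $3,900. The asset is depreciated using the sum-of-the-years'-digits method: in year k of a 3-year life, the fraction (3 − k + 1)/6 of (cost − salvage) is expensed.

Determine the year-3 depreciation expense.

Depreciable base = $18,966 − $3,900 = $15,066.
Sum of the years' digits = 3+2+1 = 6.
Year 1: $15,066 × 3/6 = $7,533. Book value $11,433.
Year 2: $15,066 × 2/6 = $5,022. Book value $6,411.
Year 3: $15,066 × 1/6 = $2,511. Book value $3,900.

$2,511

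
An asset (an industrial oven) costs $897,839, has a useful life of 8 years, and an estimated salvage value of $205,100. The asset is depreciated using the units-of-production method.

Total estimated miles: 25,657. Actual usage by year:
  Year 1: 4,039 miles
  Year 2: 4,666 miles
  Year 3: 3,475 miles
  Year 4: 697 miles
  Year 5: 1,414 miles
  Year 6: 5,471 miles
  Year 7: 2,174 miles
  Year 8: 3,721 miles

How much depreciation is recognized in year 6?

$147,717

Depreciable base = $897,839 − $205,100 = $692,739.
Rate = $692,739 / 25,657 miles = $27 per mile.
Year 1: 4,039 × $27 = $109,053. Book value $788,786.
Year 2: 4,666 × $27 = $125,982. Book value $662,804.
Year 3: 3,475 × $27 = $93,825. Book value $568,979.
Year 4: 697 × $27 = $18,819. Book value $550,160.
Year 5: 1,414 × $27 = $38,178. Book value $511,982.
Year 6: 5,471 × $27 = $147,717. Book value $364,265.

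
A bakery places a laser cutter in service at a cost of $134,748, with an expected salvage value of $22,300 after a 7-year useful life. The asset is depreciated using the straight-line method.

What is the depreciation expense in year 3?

Depreciable base = $134,748 − $22,300 = $112,448.
Annual expense = $112,448 / 7 = $16,064.

$16,064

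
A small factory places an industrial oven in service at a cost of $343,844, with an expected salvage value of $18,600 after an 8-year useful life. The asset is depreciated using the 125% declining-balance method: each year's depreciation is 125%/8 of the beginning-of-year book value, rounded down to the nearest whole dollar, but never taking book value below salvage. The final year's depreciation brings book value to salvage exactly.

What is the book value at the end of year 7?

$104,680

Depreciable base = $343,844 − $18,600 = $325,244.
Year 1: ⌊$343,844 × 125%/8⌋ = $53,725. Book value $290,119.
Year 2: ⌊$290,119 × 125%/8⌋ = $45,331. Book value $244,788.
Year 3: ⌊$244,788 × 125%/8⌋ = $38,248. Book value $206,540.
Year 4: ⌊$206,540 × 125%/8⌋ = $32,271. Book value $174,269.
Year 5: ⌊$174,269 × 125%/8⌋ = $27,229. Book value $147,040.
Year 6: ⌊$147,040 × 125%/8⌋ = $22,975. Book value $124,065.
Year 7: ⌊$124,065 × 125%/8⌋ = $19,385. Book value $104,680.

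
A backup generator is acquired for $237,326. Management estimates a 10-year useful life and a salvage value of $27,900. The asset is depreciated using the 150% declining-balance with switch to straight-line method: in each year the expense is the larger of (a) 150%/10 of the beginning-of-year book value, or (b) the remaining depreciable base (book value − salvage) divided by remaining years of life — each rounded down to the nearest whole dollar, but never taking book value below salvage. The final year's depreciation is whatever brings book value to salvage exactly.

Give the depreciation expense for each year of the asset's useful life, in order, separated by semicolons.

Depreciable base = $237,326 − $27,900 = $209,426.
Year 1: DB = ⌊$237,326 × 150%/10⌋ = $35,598; SL = ⌊$209,426/10⌋ = $20,942 → take DB $35,598. Book value $201,728.
Year 2: DB = ⌊$201,728 × 150%/10⌋ = $30,259; SL = ⌊$173,828/9⌋ = $19,314 → take DB $30,259. Book value $171,469.
Year 3: DB = ⌊$171,469 × 150%/10⌋ = $25,720; SL = ⌊$143,569/8⌋ = $17,946 → take DB $25,720. Book value $145,749.
Year 4: DB = ⌊$145,749 × 150%/10⌋ = $21,862; SL = ⌊$117,849/7⌋ = $16,835 → take DB $21,862. Book value $123,887.
Year 5: DB = ⌊$123,887 × 150%/10⌋ = $18,583; SL = ⌊$95,987/6⌋ = $15,997 → take DB $18,583. Book value $105,304.
Year 6: DB = ⌊$105,304 × 150%/10⌋ = $15,795; SL = ⌊$77,404/5⌋ = $15,480 → take DB $15,795. Book value $89,509.
Year 7: DB = ⌊$89,509 × 150%/10⌋ = $13,426; SL = ⌊$61,609/4⌋ = $15,402 → take SL $15,402. Book value $74,107.
Year 8: DB = ⌊$74,107 × 150%/10⌋ = $11,116; SL = ⌊$46,207/3⌋ = $15,402 → take SL $15,402. Book value $58,705.
Year 9: DB = ⌊$58,705 × 150%/10⌋ = $8,805; SL = ⌊$30,805/2⌋ = $15,402 → take SL $15,402. Book value $43,303.
Year 10 (final): $43,303 − $27,900 = $15,403. Book value $27,900.

$35,598; $30,259; $25,720; $21,862; $18,583; $15,795; $15,402; $15,402; $15,402; $15,403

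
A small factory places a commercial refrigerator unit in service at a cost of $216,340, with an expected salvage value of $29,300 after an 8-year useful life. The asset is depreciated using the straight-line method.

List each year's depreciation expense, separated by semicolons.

Depreciable base = $216,340 − $29,300 = $187,040.
Annual expense = $187,040 / 8 = $23,380.
End of year 1: book value $192,960.
End of year 2: book value $169,580.
End of year 3: book value $146,200.
End of year 4: book value $122,820.
End of year 5: book value $99,440.
End of year 6: book value $76,060.
End of year 7: book value $52,680.
End of year 8: book value $29,300.

$23,380; $23,380; $23,380; $23,380; $23,380; $23,380; $23,380; $23,380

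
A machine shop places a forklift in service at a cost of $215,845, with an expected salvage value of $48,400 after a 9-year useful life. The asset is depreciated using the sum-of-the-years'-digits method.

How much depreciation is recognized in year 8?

Depreciable base = $215,845 − $48,400 = $167,445.
Sum of the years' digits = 9+8+7+6+5+4+3+2+1 = 45.
Year 1: $167,445 × 9/45 = $33,489. Book value $182,356.
Year 2: $167,445 × 8/45 = $29,768. Book value $152,588.
Year 3: $167,445 × 7/45 = $26,047. Book value $126,541.
Year 4: $167,445 × 6/45 = $22,326. Book value $104,215.
Year 5: $167,445 × 5/45 = $18,605. Book value $85,610.
Year 6: $167,445 × 4/45 = $14,884. Book value $70,726.
Year 7: $167,445 × 3/45 = $11,163. Book value $59,563.
Year 8: $167,445 × 2/45 = $7,442. Book value $52,121.

$7,442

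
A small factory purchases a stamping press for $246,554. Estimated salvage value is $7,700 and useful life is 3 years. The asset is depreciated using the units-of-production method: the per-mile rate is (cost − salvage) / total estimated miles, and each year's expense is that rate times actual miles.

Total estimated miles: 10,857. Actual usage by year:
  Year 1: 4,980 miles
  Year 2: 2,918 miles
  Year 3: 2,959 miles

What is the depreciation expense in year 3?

$65,098

Depreciable base = $246,554 − $7,700 = $238,854.
Rate = $238,854 / 10,857 miles = $22 per mile.
Year 1: 4,980 × $22 = $109,560. Book value $136,994.
Year 2: 2,918 × $22 = $64,196. Book value $72,798.
Year 3: 2,959 × $22 = $65,098. Book value $7,700.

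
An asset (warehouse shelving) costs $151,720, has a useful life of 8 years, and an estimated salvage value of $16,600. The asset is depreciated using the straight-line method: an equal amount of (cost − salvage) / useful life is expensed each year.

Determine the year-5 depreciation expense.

Depreciable base = $151,720 − $16,600 = $135,120.
Annual expense = $135,120 / 8 = $16,890.

$16,890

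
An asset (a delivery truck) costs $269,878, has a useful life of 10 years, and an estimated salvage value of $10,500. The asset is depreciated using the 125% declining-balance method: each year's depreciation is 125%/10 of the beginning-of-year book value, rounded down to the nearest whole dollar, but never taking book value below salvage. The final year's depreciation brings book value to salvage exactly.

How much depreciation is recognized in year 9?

Depreciable base = $269,878 − $10,500 = $259,378.
Year 1: ⌊$269,878 × 125%/10⌋ = $33,734. Book value $236,144.
Year 2: ⌊$236,144 × 125%/10⌋ = $29,518. Book value $206,626.
Year 3: ⌊$206,626 × 125%/10⌋ = $25,828. Book value $180,798.
Year 4: ⌊$180,798 × 125%/10⌋ = $22,599. Book value $158,199.
Year 5: ⌊$158,199 × 125%/10⌋ = $19,774. Book value $138,425.
Year 6: ⌊$138,425 × 125%/10⌋ = $17,303. Book value $121,122.
Year 7: ⌊$121,122 × 125%/10⌋ = $15,140. Book value $105,982.
Year 8: ⌊$105,982 × 125%/10⌋ = $13,247. Book value $92,735.
Year 9: ⌊$92,735 × 125%/10⌋ = $11,591. Book value $81,144.

$11,591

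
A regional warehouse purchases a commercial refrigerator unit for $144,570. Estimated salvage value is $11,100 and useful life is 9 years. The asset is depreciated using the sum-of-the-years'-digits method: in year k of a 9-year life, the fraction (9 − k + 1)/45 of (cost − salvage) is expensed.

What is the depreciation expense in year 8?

Depreciable base = $144,570 − $11,100 = $133,470.
Sum of the years' digits = 9+8+7+6+5+4+3+2+1 = 45.
Year 1: $133,470 × 9/45 = $26,694. Book value $117,876.
Year 2: $133,470 × 8/45 = $23,728. Book value $94,148.
Year 3: $133,470 × 7/45 = $20,762. Book value $73,386.
Year 4: $133,470 × 6/45 = $17,796. Book value $55,590.
Year 5: $133,470 × 5/45 = $14,830. Book value $40,760.
Year 6: $133,470 × 4/45 = $11,864. Book value $28,896.
Year 7: $133,470 × 3/45 = $8,898. Book value $19,998.
Year 8: $133,470 × 2/45 = $5,932. Book value $14,066.

$5,932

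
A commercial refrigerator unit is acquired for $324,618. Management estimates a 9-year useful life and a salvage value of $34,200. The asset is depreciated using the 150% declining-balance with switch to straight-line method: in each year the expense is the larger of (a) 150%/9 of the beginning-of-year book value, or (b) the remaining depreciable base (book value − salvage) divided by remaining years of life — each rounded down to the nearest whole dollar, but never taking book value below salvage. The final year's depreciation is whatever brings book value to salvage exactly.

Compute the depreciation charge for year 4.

$31,309

Depreciable base = $324,618 − $34,200 = $290,418.
Year 1: DB = ⌊$324,618 × 150%/9⌋ = $54,103; SL = ⌊$290,418/9⌋ = $32,268 → take DB $54,103. Book value $270,515.
Year 2: DB = ⌊$270,515 × 150%/9⌋ = $45,085; SL = ⌊$236,315/8⌋ = $29,539 → take DB $45,085. Book value $225,430.
Year 3: DB = ⌊$225,430 × 150%/9⌋ = $37,571; SL = ⌊$191,230/7⌋ = $27,318 → take DB $37,571. Book value $187,859.
Year 4: DB = ⌊$187,859 × 150%/9⌋ = $31,309; SL = ⌊$153,659/6⌋ = $25,609 → take DB $31,309. Book value $156,550.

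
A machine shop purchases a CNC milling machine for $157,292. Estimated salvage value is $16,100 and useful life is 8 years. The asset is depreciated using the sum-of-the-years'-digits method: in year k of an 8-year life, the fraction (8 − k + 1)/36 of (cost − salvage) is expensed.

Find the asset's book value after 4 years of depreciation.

Depreciable base = $157,292 − $16,100 = $141,192.
Sum of the years' digits = 8+7+6+5+4+3+2+1 = 36.
Year 1: $141,192 × 8/36 = $31,376. Book value $125,916.
Year 2: $141,192 × 7/36 = $27,454. Book value $98,462.
Year 3: $141,192 × 6/36 = $23,532. Book value $74,930.
Year 4: $141,192 × 5/36 = $19,610. Book value $55,320.

$55,320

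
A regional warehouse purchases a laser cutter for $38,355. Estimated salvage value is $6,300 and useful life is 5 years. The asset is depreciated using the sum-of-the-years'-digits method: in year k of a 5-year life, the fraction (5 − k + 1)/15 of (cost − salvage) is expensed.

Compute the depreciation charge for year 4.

$4,274

Depreciable base = $38,355 − $6,300 = $32,055.
Sum of the years' digits = 5+4+3+2+1 = 15.
Year 1: $32,055 × 5/15 = $10,685. Book value $27,670.
Year 2: $32,055 × 4/15 = $8,548. Book value $19,122.
Year 3: $32,055 × 3/15 = $6,411. Book value $12,711.
Year 4: $32,055 × 2/15 = $4,274. Book value $8,437.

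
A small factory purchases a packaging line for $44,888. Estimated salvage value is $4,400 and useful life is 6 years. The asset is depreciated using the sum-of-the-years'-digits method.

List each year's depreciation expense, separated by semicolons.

Depreciable base = $44,888 − $4,400 = $40,488.
Sum of the years' digits = 6+5+4+3+2+1 = 21.
Year 1: $40,488 × 6/21 = $11,568. Book value $33,320.
Year 2: $40,488 × 5/21 = $9,640. Book value $23,680.
Year 3: $40,488 × 4/21 = $7,712. Book value $15,968.
Year 4: $40,488 × 3/21 = $5,784. Book value $10,184.
Year 5: $40,488 × 2/21 = $3,856. Book value $6,328.
Year 6: $40,488 × 1/21 = $1,928. Book value $4,400.

$11,568; $9,640; $7,712; $5,784; $3,856; $1,928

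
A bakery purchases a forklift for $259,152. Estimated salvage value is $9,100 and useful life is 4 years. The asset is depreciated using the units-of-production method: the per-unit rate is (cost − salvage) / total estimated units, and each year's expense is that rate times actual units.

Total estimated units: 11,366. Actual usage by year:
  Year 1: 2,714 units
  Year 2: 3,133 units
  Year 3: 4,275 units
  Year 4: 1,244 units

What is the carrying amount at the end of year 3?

Depreciable base = $259,152 − $9,100 = $250,052.
Rate = $250,052 / 11,366 units = $22 per unit.
Year 1: 2,714 × $22 = $59,708. Book value $199,444.
Year 2: 3,133 × $22 = $68,926. Book value $130,518.
Year 3: 4,275 × $22 = $94,050. Book value $36,468.

$36,468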